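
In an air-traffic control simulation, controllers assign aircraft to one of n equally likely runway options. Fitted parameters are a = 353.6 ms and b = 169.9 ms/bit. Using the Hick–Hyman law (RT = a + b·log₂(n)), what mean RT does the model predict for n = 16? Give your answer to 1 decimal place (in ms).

log₂(16) = 4 bits, so RT = 353.6 + 169.9 × 4 ≈ 1033.200 ms.

1033.2 ms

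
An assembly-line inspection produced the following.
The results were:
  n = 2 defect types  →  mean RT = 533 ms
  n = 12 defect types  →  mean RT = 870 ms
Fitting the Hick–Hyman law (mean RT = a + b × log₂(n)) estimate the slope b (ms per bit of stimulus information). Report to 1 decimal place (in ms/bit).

The slope on a log₂ axis is (870 − 533) / (3.5850 − 1) = 130.369 ms/bit.

130.4 ms/bit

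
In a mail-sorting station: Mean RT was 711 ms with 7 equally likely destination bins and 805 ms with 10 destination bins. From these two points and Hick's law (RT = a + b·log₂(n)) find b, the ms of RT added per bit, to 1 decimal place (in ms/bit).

182.7 ms/bit

The slope on a log₂ axis is (805 − 711) / (3.3219 − 2.8074) = 182.676 ms/bit.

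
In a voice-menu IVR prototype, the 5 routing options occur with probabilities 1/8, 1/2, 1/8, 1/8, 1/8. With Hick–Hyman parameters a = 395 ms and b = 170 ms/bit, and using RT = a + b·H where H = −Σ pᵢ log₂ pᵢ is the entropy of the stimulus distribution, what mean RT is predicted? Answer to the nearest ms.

H = −Σ pᵢ log₂ pᵢ = 0.125·3 + 0.5·1 + 0.125·3 + 0.125·3 + 0.125·3 = 2.000 bits.
RT = 395 + 170 × 2.000 = 735.00 ms.

735 ms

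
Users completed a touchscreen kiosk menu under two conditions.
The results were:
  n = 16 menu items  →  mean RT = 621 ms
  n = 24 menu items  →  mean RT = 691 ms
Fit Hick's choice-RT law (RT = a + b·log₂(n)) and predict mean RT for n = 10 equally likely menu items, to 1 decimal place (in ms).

539.9 ms

RT is linear in log₂ n, so two points fix the line:
  b = (691 − 621) / (log₂ 24 − log₂ 16) = 70 / (4.5850 − 4) = 119.666 ms/bit
  a = 621 − 119.666 × 4 = 142.337 ms
Then RT(10) = 142.337 + 119.666 × log₂ 10 = 142.337 + 119.666 × 3.3219 ≈ 539.858 ms.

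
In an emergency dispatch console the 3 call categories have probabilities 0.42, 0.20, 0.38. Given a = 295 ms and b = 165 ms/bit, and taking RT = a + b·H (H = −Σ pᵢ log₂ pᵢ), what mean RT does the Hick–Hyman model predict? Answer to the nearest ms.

546 ms

Entropy contributions −pᵢ log₂ pᵢ: 0.5256, 0.4644, 0.5305; sum H = 1.5205 bits.
RT = a + bH = 295 + 165·1.5205 = 545.88 ms.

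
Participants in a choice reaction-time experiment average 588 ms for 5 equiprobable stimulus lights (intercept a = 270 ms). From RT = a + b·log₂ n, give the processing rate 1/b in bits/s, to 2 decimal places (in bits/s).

7.30 bits/s

Choice component = 588 − 270 = 318 ms over log₂(5) = 2.3219 bits.
b = 318 / 2.3219 = 136.955 ms/bit, so 1/b = 7.302 bits/s.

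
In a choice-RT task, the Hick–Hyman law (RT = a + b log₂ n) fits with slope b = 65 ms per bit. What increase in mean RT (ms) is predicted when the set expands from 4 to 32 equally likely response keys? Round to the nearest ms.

ΔRT = (a + b log₂ n₂) − (a + b log₂ n₁) = b·(log₂ n₂ − log₂ n₁).
log₂(32) − log₂(4) = log₂(32/4) = log₂(8) = 3.
ΔRT = 65 × 3.0000 = 195.000 ms.

195 ms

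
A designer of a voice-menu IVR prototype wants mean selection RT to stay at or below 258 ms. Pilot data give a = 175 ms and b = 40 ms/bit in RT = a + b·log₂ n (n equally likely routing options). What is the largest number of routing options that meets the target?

4

Set 175 + 40·log₂ n ≤ 258 → log₂ n ≤ (258 − 175)/40 = 2.0750.
So n ≤ 2^2.0750 = 4.213; the largest integer n is 4.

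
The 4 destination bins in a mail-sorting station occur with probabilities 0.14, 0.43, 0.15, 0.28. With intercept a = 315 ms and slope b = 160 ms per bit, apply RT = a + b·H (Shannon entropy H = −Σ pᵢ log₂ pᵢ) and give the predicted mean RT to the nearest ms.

Entropy contributions −pᵢ log₂ pᵢ: 0.3971, 0.5236, 0.4105, 0.5142; sum H = 1.8454 bits.
RT = a + bH = 315 + 160·1.8454 = 610.27 ms.

610 ms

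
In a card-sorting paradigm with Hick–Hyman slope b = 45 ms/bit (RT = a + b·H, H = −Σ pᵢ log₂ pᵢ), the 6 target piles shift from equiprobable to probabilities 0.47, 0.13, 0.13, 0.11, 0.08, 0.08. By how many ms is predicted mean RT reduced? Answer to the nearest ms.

Equiprobable entropy H₀ = log₂ 6 = 2.5850 bits.
Skewed entropy H = −Σ pᵢ log₂ pᵢ = 2.2105 bits.
ΔRT = b·(H₀ − H) = 45 × 0.3744 = 16.85 ms.

17 ms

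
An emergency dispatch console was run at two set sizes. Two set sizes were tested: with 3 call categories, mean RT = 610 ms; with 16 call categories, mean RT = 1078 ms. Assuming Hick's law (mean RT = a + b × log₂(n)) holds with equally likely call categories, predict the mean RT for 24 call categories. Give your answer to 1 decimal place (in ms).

1191.4 ms

RT is linear in log₂ n, so two points fix the line:
  b = (1078 − 610) / (log₂ 16 − log₂ 3) = 468 / (4 − 1.5850) = 193.786 ms/bit
  a = 610 − 193.786 × 1.5850 = 302.857 ms
Then RT(24) = 302.857 + 193.786 × log₂ 24 = 302.857 + 193.786 × 4.5850 ≈ 1191.357 ms.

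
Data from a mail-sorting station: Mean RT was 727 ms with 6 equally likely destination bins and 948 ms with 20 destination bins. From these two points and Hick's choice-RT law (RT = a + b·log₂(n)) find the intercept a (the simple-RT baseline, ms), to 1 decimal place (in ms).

The slope on a log₂ axis is (948 − 727) / (4.3219 − 2.5850) = 127.233 ms/bit.
Intercept: a = 727 − 127.233·log₂(6) = 398.106 ms.

398.1 ms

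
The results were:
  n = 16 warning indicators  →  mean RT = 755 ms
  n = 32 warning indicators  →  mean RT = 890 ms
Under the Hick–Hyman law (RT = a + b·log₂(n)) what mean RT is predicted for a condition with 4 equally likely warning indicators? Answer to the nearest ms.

With log₂ n on the abscissa the relation is linear; from the two conditions:
  b = (890 − 755) / (log₂ 32 − log₂ 16) = 135 / (5 − 4) = 135 ms/bit
  a = 755 − 135 × 4 = 215 ms
Then RT(4) = 215 + 135 × log₂ 4 = 215 + 135 × 2 ≈ 485.000 ms.

485 ms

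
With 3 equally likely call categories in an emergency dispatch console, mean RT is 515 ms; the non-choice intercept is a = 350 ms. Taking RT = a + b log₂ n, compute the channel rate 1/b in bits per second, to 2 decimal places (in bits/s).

9.61 bits/s

b = (515 − 350)/log₂ 3 = 165/1.5850 = 104.103 ms per bit = 0.10410 s/bit; the reciprocal is 9.606 bits/s.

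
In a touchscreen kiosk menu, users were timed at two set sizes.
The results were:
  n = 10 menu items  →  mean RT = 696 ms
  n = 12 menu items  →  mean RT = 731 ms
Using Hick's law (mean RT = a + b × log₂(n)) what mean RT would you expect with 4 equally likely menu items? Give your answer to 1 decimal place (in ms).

520.1 ms

RT is linear in log₂ n, so two points fix the line:
  b = (731 − 696) / (log₂ 12 − log₂ 10) = 35 / (3.5850 − 3.3219) = 133.062 ms/bit
  a = 696 − 133.062 × 3.3219 = 253.976 ms
Then RT(4) = 253.976 + 133.062 × log₂ 4 = 253.976 + 133.062 × 2 ≈ 520.101 ms.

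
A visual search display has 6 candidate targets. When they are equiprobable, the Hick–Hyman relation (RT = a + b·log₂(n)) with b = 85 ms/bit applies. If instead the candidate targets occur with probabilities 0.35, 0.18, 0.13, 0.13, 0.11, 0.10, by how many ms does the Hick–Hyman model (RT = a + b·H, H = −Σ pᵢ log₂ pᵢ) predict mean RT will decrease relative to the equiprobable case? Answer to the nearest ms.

The RT saving is b·ΔH. Equiprobable H₀ = log₂(6) = 2.5850 bits; with the given probabilities H = 2.4232 bits.
b·(H₀ − H) = 85 × (2.5850 − 2.4232) = 13.75 ms.

14 ms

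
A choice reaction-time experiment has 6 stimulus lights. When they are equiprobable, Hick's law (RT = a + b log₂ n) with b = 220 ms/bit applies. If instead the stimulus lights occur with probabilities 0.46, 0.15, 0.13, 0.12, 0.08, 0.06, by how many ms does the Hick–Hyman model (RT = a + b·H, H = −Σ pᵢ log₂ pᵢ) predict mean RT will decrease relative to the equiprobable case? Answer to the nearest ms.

82 ms

Equiprobable entropy H₀ = log₂ 6 = 2.5850 bits.
Skewed entropy H = −Σ pᵢ log₂ pᵢ = 2.2106 bits.
ΔRT = b·(H₀ − H) = 220 × 0.3743 = 82.35 ms.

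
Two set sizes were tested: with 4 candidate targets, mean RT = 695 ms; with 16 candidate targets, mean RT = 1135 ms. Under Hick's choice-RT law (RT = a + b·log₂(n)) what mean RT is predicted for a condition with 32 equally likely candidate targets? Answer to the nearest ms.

1355 ms

Fit slope and intercept:
  b = (1135 − 695) / (log₂ 16 − log₂ 4) = 440 / (4 − 2) = 220 ms/bit
  a = 695 − 220 × 2 = 255 ms
Then RT(32) = 255 + 220 × log₂ 32 = 255 + 220 × 5 ≈ 1355.000 ms.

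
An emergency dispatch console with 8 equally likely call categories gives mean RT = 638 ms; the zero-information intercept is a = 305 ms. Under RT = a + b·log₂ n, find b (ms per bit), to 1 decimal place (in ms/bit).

b = (638 − 305) / log₂(8) = 333 / 3 = 111.000 ms/bit.

111.0 ms/bit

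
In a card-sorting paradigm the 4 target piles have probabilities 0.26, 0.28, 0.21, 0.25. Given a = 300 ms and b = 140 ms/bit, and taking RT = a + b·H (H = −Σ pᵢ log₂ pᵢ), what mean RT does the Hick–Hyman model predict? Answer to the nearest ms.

579 ms

H = 0.26·log₂(1/0.26) + 0.28·log₂(1/0.28) + 0.21·log₂(1/0.21) + 0.25·log₂(1/0.25) = 1.9923 bits.
RT = 300 + 140 × 1.9923 = 578.93 ms.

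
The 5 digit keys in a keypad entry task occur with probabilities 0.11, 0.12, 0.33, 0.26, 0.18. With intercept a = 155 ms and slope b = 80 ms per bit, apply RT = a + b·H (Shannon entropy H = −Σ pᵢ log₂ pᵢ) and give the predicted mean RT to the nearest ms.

Entropy contributions −pᵢ log₂ pᵢ: 0.3503, 0.3671, 0.5278, 0.5053, 0.4453; sum H = 2.1958 bits.
RT = a + bH = 155 + 80·2.1958 = 330.66 ms.

331 ms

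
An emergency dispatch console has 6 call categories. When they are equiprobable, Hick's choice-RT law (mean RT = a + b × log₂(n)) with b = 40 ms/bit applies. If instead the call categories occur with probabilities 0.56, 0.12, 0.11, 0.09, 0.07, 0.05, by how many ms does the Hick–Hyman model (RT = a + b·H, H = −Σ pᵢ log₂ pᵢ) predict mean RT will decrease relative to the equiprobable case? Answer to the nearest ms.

24 ms

The RT saving is b·ΔH. Equiprobable H₀ = log₂(6) = 2.5850 bits; with the given probabilities H = 1.9831 bits.
b·(H₀ − H) = 40 × (2.5850 − 1.9831) = 24.07 ms.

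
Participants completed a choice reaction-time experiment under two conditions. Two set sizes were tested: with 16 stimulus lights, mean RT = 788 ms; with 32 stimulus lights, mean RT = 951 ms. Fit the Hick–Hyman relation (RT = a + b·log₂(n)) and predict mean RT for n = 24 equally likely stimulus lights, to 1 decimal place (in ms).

RT is linear in log₂ n, so two points fix the line:
  b = (951 − 788) / (log₂ 32 − log₂ 16) = 163 / (5 − 4) = 163.000 ms/bit
  a = 788 − 163.000 × 4 = 136.000 ms
Then RT(24) = 136.000 + 163.000 × log₂ 24 = 136.000 + 163.000 × 4.5850 ≈ 883.349 ms.

883.3 ms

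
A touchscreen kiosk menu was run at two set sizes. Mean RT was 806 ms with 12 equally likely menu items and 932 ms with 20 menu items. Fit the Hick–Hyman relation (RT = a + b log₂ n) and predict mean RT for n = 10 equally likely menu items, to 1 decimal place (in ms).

With log₂ n on the abscissa the relation is linear; from the two conditions:
  b = (932 − 806) / (log₂ 20 − log₂ 12) = 126 / (4.3219 − 3.5850) = 170.971 ms/bit
  a = 806 − 170.971 × 3.5850 = 193.074 ms
Then RT(10) = 193.074 + 170.971 × log₂ 10 = 193.074 + 170.971 × 3.3219 ≈ 761.029 ms.

761.0 ms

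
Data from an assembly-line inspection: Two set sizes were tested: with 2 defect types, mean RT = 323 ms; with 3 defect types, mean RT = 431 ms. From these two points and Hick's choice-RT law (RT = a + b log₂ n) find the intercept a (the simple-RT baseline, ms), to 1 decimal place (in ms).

138.4 ms

Slope: b = (431 − 323) / (log₂ 3 − log₂ 2) = 108/0.5850 = 184.627 ms/bit.
a = RT₁ − b·log₂ n₁ = 323 − 184.627 × 1 = 138.373 ms.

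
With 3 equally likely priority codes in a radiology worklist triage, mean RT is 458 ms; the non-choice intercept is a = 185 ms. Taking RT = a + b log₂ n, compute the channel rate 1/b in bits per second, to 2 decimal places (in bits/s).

5.81 bits/s

b = (458 − 185)/log₂ 3 = 273/1.5850 = 172.244 ms per bit = 0.17224 s/bit; the reciprocal is 5.806 bits/s.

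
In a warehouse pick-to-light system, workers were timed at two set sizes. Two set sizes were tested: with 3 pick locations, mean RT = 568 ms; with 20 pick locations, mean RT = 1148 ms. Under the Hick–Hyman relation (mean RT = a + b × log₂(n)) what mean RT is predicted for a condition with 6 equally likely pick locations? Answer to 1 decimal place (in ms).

Fit slope and intercept:
  b = (1148 − 568) / (log₂ 20 − log₂ 3) = 580 / (4.3219 − 1.5850) = 211.914 ms/bit
  a = 568 − 211.914 × 1.5850 = 232.125 ms
Then RT(6) = 232.125 + 211.914 × log₂ 6 = 232.125 + 211.914 × 2.5850 ≈ 779.914 ms.

779.9 ms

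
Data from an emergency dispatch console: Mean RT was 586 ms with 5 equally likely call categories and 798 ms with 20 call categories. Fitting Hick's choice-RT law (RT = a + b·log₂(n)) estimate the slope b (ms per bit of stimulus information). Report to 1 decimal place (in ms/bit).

Slope: b = (798 − 586) / (log₂ 20 − log₂ 5) = 212/2.0000 = 106.000 ms/bit.

106.0 ms/bit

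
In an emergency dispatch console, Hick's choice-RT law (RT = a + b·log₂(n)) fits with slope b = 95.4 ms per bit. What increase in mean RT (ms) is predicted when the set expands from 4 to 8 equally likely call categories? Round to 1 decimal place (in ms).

95.4 ms

ΔRT = (a + b log₂ n₂) − (a + b log₂ n₁) = b·(log₂ n₂ − log₂ n₁).
log₂(8) − log₂(4) = log₂(8/4) = log₂(2) = 1.
ΔRT = 95.4 × 1.0000 = 95.400 ms.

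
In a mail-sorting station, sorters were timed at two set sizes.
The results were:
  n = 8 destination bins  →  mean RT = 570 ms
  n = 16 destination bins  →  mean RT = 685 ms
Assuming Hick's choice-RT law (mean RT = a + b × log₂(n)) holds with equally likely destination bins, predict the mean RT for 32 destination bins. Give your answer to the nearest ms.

800 ms

Fit slope and intercept:
  b = (685 − 570) / (log₂ 16 − log₂ 8) = 115 / (4 − 3) = 115 ms/bit
  a = 570 − 115 × 3 = 225 ms
Then RT(32) = 225 + 115 × log₂ 32 = 225 + 115 × 5 ≈ 800.000 ms.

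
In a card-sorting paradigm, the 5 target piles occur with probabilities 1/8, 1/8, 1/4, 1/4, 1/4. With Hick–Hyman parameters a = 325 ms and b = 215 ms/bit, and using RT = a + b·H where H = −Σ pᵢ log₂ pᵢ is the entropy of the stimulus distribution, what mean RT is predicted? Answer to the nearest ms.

809 ms

H = −Σ pᵢ log₂ pᵢ = 0.125·3 + 0.125·3 + 0.25·2 + 0.25·2 + 0.25·2 = 2.250 bits.
RT = 325 + 215 × 2.250 = 808.75 ms.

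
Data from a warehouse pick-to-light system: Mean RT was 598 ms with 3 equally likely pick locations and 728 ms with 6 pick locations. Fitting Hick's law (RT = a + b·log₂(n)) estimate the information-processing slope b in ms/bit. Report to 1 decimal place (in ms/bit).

Slope: b = (728 − 598) / (log₂ 6 − log₂ 3) = 130/1.0000 = 130.000 ms/bit.

130.0 ms/bit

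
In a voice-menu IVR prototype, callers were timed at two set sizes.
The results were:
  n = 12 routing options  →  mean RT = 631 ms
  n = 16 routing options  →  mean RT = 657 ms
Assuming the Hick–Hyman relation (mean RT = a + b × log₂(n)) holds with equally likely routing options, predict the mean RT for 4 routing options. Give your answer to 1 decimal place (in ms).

Fit slope and intercept:
  b = (657 − 631) / (log₂ 16 − log₂ 12) = 26 / (4 − 3.5850) = 62.645 ms/bit
  a = 631 − 62.645 × 3.5850 = 406.420 ms
Then RT(4) = 406.420 + 62.645 × log₂ 4 = 406.420 + 62.645 × 2 ≈ 531.710 ms.

531.7 ms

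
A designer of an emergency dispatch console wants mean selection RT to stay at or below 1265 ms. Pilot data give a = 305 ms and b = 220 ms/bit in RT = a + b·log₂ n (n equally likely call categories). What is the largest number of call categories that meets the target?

20

Set 305 + 220·log₂ n ≤ 1265 → log₂ n ≤ (1265 − 305)/220 = 4.3636.
So n ≤ 2^4.3636 = 20.587; the largest integer n is 20.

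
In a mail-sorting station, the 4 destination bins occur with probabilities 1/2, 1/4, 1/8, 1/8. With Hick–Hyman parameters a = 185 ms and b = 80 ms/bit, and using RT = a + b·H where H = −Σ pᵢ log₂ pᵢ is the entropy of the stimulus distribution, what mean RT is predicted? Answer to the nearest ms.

Each term −pᵢ log₂ pᵢ: 0.5·1 + 0.25·2 + 0.125·3 + 0.125·3; summed, H = 1.750 bits.
Mean RT = a + bH = 185 + 80·1.750 = 325.00 ms.

325 ms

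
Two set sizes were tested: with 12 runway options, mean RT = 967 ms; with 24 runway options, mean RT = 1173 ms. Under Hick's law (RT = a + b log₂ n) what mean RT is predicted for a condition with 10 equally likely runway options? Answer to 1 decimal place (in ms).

912.8 ms

With log₂ n on the abscissa the relation is linear; from the two conditions:
  b = (1173 − 967) / (log₂ 24 − log₂ 12) = 206 / (4.5850 − 3.5850) = 206.000 ms/bit
  a = 967 − 206.000 × 3.5850 = 228.498 ms
Then RT(10) = 228.498 + 206.000 × log₂ 10 = 228.498 + 206.000 × 3.3219 ≈ 912.815 ms.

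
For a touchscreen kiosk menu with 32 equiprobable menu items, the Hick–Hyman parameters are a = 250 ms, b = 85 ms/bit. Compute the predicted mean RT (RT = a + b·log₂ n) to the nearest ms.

log₂(32) = 5 bits, so RT = 250 + 85 × 5 ≈ 675.000 ms.

675 ms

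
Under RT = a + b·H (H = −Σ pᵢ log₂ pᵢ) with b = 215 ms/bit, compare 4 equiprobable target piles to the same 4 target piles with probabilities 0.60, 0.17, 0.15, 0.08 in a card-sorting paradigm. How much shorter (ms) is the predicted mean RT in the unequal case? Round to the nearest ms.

91 ms

The RT saving is b·ΔH. Equiprobable H₀ = log₂(4) = 2.0000 bits; with the given probabilities H = 1.5788 bits.
b·(H₀ − H) = 215 × (2.0000 − 1.5788) = 90.55 ms.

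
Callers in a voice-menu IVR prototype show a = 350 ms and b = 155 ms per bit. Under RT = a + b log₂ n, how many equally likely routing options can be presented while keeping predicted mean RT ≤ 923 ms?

12

Set 350 + 155·log₂ n ≤ 923 → log₂ n ≤ (923 − 350)/155 = 3.6968.
So n ≤ 2^3.6968 = 12.967; the largest integer n is 12.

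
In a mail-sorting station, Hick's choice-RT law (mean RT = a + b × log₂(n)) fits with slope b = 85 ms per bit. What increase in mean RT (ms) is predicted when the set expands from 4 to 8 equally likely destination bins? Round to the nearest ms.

Only the slope matters, since a is common to both: ΔRT = b·log₂(n₂/n₁).
log₂(8) − log₂(4) = log₂(8/4) = log₂(2) = 1.
ΔRT = 85 × 1.0000 = 85.000 ms.

85 ms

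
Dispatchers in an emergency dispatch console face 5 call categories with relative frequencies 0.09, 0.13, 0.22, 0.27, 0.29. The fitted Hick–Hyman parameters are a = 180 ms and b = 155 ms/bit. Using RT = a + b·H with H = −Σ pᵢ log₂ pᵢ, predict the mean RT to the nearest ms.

Entropy contributions −pᵢ log₂ pᵢ: 0.3127, 0.3826, 0.4806, 0.5100, 0.5179; sum H = 2.2038 bits.
RT = a + bH = 180 + 155·2.2038 = 521.59 ms.

522 ms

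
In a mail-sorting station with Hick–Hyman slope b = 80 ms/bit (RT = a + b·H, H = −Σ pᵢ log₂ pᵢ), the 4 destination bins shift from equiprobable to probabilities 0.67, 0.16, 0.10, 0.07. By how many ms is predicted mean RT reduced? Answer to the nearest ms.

Equiprobable entropy H₀ = log₂ 4 = 2.0000 bits.
Skewed entropy H = −Σ pᵢ log₂ pᵢ = 1.4109 bits.
ΔRT = b·(H₀ − H) = 80 × 0.5891 = 47.13 ms.

47 ms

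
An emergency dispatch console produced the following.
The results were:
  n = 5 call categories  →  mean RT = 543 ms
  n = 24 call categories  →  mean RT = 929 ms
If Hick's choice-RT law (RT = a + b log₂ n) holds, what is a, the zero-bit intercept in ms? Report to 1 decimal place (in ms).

The slope on a log₂ axis is (929 − 543) / (4.5850 − 2.3219) = 170.567 ms/bit.
Intercept: a = 543 − 170.567·log₂(5) = 146.955 ms.

147.0 ms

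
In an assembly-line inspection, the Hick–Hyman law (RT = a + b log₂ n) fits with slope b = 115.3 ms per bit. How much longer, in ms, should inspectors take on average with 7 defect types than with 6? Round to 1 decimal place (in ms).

The intercept a cancels: ΔRT = b·(log₂ n₂ − log₂ n₁) = b·log₂(n₂/n₁).
log₂(7) − log₂(6) = 2.8074 − 2.5850 = 0.2224.
ΔRT = 115.3 × 0.2224 = 25.642 ms.

25.6 ms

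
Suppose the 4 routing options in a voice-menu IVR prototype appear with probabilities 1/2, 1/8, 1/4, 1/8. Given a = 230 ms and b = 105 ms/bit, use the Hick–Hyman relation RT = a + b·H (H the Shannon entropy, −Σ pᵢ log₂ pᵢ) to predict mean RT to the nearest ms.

H = −Σ pᵢ log₂ pᵢ = 0.5·1 + 0.125·3 + 0.25·2 + 0.125·3 = 1.750 bits.
RT = 230 + 105 × 1.750 = 413.75 ms.

414 ms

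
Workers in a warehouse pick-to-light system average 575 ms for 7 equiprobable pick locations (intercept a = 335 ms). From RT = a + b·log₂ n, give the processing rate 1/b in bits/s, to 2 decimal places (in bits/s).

11.70 bits/s

Choice component = 575 − 335 = 240 ms over log₂(7) = 2.8074 bits.
b = 240 / 2.8074 = 85.490 ms/bit, so 1/b = 11.697 bits/s.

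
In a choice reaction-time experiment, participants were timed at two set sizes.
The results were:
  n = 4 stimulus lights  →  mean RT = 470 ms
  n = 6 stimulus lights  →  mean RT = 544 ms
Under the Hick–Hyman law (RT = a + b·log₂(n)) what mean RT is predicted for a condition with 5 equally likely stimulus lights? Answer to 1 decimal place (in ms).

510.7 ms

RT is linear in log₂ n, so two points fix the line:
  b = (544 − 470) / (log₂ 6 − log₂ 4) = 74 / (2.5850 − 2) = 126.504 ms/bit
  a = 470 − 126.504 × 2 = 216.992 ms
Then RT(5) = 216.992 + 126.504 × log₂ 5 = 216.992 + 126.504 × 2.3219 ≈ 510.725 ms.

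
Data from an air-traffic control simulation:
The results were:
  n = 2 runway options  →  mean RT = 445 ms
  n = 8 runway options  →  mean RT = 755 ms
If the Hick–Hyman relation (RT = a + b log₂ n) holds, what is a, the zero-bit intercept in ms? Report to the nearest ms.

The slope on a log₂ axis is (755 − 445) / (3 − 1) = 155 ms/bit.
Intercept: a = 445 − 155·log₂(2) = 290.000 ms.

290 ms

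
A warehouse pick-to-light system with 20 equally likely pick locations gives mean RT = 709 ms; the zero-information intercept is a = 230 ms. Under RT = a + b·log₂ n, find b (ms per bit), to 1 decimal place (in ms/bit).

log₂(20) = 4.3219 bits.
b = (RT − a)/log₂ n = (709 − 230) / 4.3219 = 110.830 ms/bit.

110.8 ms/bit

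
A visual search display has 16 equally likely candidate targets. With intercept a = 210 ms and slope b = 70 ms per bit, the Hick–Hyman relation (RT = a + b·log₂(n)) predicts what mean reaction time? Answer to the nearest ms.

490 ms

log₂(16) = 4 bits, so RT = 210 + 70 × 4 ≈ 490.000 ms.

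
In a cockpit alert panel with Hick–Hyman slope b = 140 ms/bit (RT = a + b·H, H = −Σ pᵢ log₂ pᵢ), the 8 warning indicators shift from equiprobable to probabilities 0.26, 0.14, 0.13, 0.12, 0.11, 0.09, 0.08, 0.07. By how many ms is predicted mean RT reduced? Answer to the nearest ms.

17 ms

Equiprobable entropy H₀ = log₂ 8 = 3.0000 bits.
Skewed entropy H = −Σ pᵢ log₂ pᵢ = 2.8751 bits.
ΔRT = b·(H₀ − H) = 140 × 0.1249 = 17.48 ms.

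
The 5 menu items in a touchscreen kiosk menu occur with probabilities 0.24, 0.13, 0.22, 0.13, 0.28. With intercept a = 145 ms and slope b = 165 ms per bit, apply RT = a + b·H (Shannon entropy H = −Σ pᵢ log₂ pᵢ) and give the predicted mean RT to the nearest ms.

H = 0.24·log₂(1/0.24) + 0.13·log₂(1/0.13) + 0.22·log₂(1/0.22) + 0.13·log₂(1/0.13) + 0.28·log₂(1/0.28) = 2.2542 bits.
RT = 145 + 165 × 2.2542 = 516.95 ms.

517 ms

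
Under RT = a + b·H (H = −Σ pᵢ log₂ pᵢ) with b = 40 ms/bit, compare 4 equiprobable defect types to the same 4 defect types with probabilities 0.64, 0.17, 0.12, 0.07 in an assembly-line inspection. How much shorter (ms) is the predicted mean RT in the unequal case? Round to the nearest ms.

21 ms

Equiprobable entropy H₀ = log₂ 4 = 2.0000 bits.
Skewed entropy H = −Σ pᵢ log₂ pᵢ = 1.4823 bits.
ΔRT = b·(H₀ − H) = 40 × 0.5177 = 20.71 ms.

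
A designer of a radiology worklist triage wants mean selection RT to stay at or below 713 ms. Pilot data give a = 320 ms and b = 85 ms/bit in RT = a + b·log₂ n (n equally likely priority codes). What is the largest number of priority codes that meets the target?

85·log₂ n ≤ 713 − 320 = 393, giving log₂ n ≤ 4.6235 and n ≤ 24.650. The largest whole number is 24.

24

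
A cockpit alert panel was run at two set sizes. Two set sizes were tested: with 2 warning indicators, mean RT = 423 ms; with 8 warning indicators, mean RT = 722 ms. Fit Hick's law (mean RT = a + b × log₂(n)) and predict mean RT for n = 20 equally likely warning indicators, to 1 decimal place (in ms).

With log₂ n on the abscissa the relation is linear; from the two conditions:
  b = (722 − 423) / (log₂ 8 − log₂ 2) = 299 / (3 − 1) = 149.500 ms/bit
  a = 423 − 149.500 × 1 = 273.500 ms
Then RT(20) = 273.500 + 149.500 × log₂ 20 = 273.500 + 149.500 × 4.3219 ≈ 919.628 ms.

919.6 ms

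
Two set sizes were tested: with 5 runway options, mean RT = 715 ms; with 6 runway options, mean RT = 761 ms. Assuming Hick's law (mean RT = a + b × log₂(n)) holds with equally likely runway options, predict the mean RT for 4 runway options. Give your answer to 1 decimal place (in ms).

658.7 ms

RT is linear in log₂ n, so two points fix the line:
  b = (761 − 715) / (log₂ 6 − log₂ 5) = 46 / (2.5850 − 2.3219) = 174.882 ms/bit
  a = 715 − 174.882 × 2.3219 = 308.936 ms
Then RT(4) = 308.936 + 174.882 × log₂ 4 = 308.936 + 174.882 × 2 ≈ 658.701 ms.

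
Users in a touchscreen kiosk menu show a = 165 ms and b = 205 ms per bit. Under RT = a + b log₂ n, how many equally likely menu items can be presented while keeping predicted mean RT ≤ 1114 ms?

24

205·log₂ n ≤ 1114 − 165 = 949, giving log₂ n ≤ 4.6293 and n ≤ 24.748. The largest whole number is 24.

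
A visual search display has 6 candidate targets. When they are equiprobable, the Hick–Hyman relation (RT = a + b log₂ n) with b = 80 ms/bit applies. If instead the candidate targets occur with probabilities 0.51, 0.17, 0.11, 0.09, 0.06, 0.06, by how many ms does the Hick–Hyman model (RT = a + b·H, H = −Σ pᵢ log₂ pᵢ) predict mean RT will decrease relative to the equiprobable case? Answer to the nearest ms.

The RT saving is b·ΔH. Equiprobable H₀ = log₂(6) = 2.5850 bits; with the given probabilities H = 2.0800 bits.
b·(H₀ − H) = 80 × (2.5850 − 2.0800) = 40.40 ms.

40 ms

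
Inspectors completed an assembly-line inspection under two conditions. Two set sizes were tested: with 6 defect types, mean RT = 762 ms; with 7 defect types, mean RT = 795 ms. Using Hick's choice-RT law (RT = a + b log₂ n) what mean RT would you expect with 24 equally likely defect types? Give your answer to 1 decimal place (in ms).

RT is linear in log₂ n, so two points fix the line:
  b = (795 − 762) / (log₂ 7 − log₂ 6) = 33 / (2.8074 − 2.5850) = 148.386 ms/bit
  a = 762 − 148.386 × 2.5850 = 378.427 ms
Then RT(24) = 378.427 + 148.386 × log₂ 24 = 378.427 + 148.386 × 4.5850 ≈ 1058.773 ms.

1058.8 ms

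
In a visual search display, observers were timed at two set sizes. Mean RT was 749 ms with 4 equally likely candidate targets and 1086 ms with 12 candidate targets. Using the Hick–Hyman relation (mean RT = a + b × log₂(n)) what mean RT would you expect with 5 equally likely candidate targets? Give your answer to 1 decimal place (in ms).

With log₂ n on the abscissa the relation is linear; from the two conditions:
  b = (1086 − 749) / (log₂ 12 − log₂ 4) = 337 / (3.5850 − 2) = 212.623 ms/bit
  a = 749 − 212.623 × 2 = 323.753 ms
Then RT(5) = 323.753 + 212.623 × log₂ 5 = 323.753 + 212.623 × 2.3219 ≈ 817.449 ms.

817.4 ms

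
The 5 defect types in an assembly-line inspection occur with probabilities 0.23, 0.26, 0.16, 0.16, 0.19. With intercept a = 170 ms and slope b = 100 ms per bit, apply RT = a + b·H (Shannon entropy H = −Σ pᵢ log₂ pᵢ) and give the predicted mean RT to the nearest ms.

Entropy contributions −pᵢ log₂ pᵢ: 0.4877, 0.5053, 0.4230, 0.4230, 0.4552; sum H = 2.2942 bits.
RT = a + bH = 170 + 100·2.2942 = 399.42 ms.

399 ms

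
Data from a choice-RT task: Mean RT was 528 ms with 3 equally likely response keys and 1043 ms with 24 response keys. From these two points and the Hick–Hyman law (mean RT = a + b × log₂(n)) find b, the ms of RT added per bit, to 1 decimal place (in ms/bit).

171.7 ms/bit

The slope on a log₂ axis is (1043 − 528) / (4.5850 − 1.5850) = 171.667 ms/bit.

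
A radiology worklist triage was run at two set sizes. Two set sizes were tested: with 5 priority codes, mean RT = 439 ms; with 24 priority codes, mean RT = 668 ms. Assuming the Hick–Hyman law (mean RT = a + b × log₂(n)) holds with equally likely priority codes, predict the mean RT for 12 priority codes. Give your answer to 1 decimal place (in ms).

566.8 ms

Solve the two-equation system in a and b:
  b = (668 − 439) / (log₂ 24 − log₂ 5) = 229 / (4.5850 − 2.3219) = 101.192 ms/bit
  a = 439 − 101.192 × 2.3219 = 204.040 ms
Then RT(12) = 204.040 + 101.192 × log₂ 12 = 204.040 + 101.192 × 3.5850 ≈ 566.808 ms.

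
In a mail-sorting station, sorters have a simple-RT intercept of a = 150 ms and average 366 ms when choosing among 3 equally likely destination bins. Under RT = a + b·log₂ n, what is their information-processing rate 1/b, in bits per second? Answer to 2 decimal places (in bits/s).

7.34 bits/s

b = (366 − 150)/log₂ 3 = 216/1.5850 = 136.281 ms per bit = 0.13628 s/bit; the reciprocal is 7.338 bits/s.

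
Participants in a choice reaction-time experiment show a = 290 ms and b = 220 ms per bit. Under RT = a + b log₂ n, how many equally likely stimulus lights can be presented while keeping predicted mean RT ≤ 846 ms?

Set 290 + 220·log₂ n ≤ 846 → log₂ n ≤ (846 − 290)/220 = 2.5273.
So n ≤ 2^2.5273 = 5.765; the largest integer n is 5.

5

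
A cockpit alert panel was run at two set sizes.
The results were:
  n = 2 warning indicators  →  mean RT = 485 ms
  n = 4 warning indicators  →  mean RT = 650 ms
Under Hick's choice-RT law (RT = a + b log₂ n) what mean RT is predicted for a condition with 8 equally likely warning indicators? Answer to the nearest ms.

815 ms

Fit slope and intercept:
  b = (650 − 485) / (log₂ 4 − log₂ 2) = 165 / (2 − 1) = 165 ms/bit
  a = 485 − 165 × 1 = 320 ms
Then RT(8) = 320 + 165 × log₂ 8 = 320 + 165 × 3 ≈ 815.000 ms.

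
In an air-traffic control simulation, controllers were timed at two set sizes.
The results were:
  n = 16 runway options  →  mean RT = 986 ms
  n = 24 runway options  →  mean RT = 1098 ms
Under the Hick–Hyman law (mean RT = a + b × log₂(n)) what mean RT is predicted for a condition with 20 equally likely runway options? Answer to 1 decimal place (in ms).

1047.6 ms

Solve the two-equation system in a and b:
  b = (1098 − 986) / (log₂ 24 − log₂ 16) = 112 / (4.5850 − 4) = 191.465 ms/bit
  a = 986 − 191.465 × 4 = 220.139 ms
Then RT(20) = 220.139 + 191.465 × log₂ 20 = 220.139 + 191.465 × 4.3219 ≈ 1047.638 ms.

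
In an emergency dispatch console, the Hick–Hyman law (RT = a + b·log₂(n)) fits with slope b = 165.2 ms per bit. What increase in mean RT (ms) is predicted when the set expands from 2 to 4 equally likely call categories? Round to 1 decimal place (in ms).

165.2 ms

The intercept a cancels: ΔRT = b·(log₂ n₂ − log₂ n₁) = b·log₂(n₂/n₁).
log₂(4) − log₂(2) = log₂(4/2) = log₂(2) = 1.
ΔRT = 165.2 × 1.0000 = 165.200 ms.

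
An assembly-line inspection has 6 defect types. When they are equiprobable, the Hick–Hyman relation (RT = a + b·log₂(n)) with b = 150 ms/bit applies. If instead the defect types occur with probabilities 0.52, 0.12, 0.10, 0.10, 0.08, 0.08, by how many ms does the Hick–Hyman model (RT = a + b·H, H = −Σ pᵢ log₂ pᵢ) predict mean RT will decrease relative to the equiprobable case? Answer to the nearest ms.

72 ms

The RT saving is b·ΔH. Equiprobable H₀ = log₂(6) = 2.5850 bits; with the given probabilities H = 2.1050 bits.
b·(H₀ − H) = 150 × (2.5850 − 2.1050) = 71.99 ms.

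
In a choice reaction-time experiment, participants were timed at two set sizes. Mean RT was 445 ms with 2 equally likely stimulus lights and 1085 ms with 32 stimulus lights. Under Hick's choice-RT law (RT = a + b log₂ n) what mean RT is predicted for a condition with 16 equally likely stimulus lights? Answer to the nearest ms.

925 ms

With log₂ n on the abscissa the relation is linear; from the two conditions:
  b = (1085 − 445) / (log₂ 32 − log₂ 2) = 640 / (5 − 1) = 160 ms/bit
  a = 445 − 160 × 1 = 285 ms
Then RT(16) = 285 + 160 × log₂ 16 = 285 + 160 × 4 ≈ 925.000 ms.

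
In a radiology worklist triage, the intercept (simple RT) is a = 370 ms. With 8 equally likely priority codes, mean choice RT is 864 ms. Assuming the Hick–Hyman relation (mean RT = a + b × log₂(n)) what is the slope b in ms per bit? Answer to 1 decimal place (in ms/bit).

b = (864 − 370) / log₂(8) = 494 / 3 = 164.667 ms/bit.

164.7 ms/bit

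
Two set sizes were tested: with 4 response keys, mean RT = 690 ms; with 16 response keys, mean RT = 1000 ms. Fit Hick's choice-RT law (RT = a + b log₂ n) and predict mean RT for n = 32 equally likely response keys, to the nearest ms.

1155 ms

With log₂ n on the abscissa the relation is linear; from the two conditions:
  b = (1000 − 690) / (log₂ 16 − log₂ 4) = 310 / (4 − 2) = 155 ms/bit
  a = 690 − 155 × 2 = 380 ms
Then RT(32) = 380 + 155 × log₂ 32 = 380 + 155 × 5 ≈ 1155.000 ms.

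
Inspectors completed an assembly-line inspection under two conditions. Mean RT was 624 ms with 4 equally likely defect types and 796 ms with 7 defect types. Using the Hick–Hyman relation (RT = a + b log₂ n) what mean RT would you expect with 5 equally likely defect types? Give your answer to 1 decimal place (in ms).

692.6 ms

Solve the two-equation system in a and b:
  b = (796 − 624) / (log₂ 7 − log₂ 4) = 172 / (2.8074 − 2) = 213.041 ms/bit
  a = 624 − 213.041 × 2 = 197.917 ms
Then RT(5) = 197.917 + 213.041 × log₂ 5 = 197.917 + 213.041 × 2.3219 ≈ 692.584 ms.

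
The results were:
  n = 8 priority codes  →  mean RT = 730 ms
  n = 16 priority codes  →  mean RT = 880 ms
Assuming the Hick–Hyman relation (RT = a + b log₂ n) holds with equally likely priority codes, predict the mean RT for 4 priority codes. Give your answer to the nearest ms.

Fit slope and intercept:
  b = (880 − 730) / (log₂ 16 − log₂ 8) = 150 / (4 − 3) = 150 ms/bit
  a = 730 − 150 × 3 = 280 ms
Then RT(4) = 280 + 150 × log₂ 4 = 280 + 150 × 2 ≈ 580.000 ms.

580 ms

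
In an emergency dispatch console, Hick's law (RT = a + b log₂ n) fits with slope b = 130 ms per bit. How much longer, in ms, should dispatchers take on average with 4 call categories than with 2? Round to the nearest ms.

The intercept a cancels: ΔRT = b·(log₂ n₂ − log₂ n₁) = b·log₂(n₂/n₁).
log₂(4) − log₂(2) = log₂(4/2) = log₂(2) = 1.
ΔRT = 130 × 1.0000 = 130.000 ms.

130 ms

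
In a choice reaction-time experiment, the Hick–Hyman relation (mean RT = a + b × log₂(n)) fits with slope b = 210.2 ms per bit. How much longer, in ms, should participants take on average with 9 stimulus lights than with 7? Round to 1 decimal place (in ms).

76.2 ms

Only the slope matters, since a is common to both: ΔRT = b·log₂(n₂/n₁).
log₂(9) − log₂(7) = 3.1699 − 2.8074 = 0.3626.
ΔRT = 210.2 × 0.3626 = 76.212 ms.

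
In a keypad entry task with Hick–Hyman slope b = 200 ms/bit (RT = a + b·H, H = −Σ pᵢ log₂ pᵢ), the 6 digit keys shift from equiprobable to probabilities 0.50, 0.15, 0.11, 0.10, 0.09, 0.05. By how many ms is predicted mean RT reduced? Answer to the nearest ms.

93 ms

The RT saving is b·ΔH. Equiprobable H₀ = log₂(6) = 2.5850 bits; with the given probabilities H = 2.1218 bits.
b·(H₀ − H) = 200 × (2.5850 − 2.1218) = 92.64 ms.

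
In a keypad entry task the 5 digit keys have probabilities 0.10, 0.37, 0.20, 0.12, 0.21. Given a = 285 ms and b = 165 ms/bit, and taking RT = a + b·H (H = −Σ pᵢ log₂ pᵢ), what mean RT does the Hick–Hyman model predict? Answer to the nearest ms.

Entropy contributions −pᵢ log₂ pᵢ: 0.3322, 0.5307, 0.4644, 0.3671, 0.4728; sum H = 2.1672 bits.
RT = a + bH = 285 + 165·2.1672 = 642.59 ms.

643 ms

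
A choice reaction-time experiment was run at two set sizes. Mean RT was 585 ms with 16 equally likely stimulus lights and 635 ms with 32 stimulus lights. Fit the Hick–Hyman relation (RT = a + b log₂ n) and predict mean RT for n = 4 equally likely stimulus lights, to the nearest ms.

485 ms

Solve the two-equation system in a and b:
  b = (635 − 585) / (log₂ 32 − log₂ 16) = 50 / (5 − 4) = 50 ms/bit
  a = 585 − 50 × 4 = 385 ms
Then RT(4) = 385 + 50 × log₂ 4 = 385 + 50 × 2 ≈ 485.000 ms.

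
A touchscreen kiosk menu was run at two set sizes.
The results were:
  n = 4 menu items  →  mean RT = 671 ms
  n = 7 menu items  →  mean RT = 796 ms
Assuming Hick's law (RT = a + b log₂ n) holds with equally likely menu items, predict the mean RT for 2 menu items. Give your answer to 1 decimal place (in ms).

Solve the two-equation system in a and b:
  b = (796 − 671) / (log₂ 7 − log₂ 4) = 125 / (2.8074 − 2) = 154.827 ms/bit
  a = 671 − 154.827 × 2 = 361.347 ms
Then RT(2) = 361.347 + 154.827 × log₂ 2 = 361.347 + 154.827 × 1 ≈ 516.173 ms.

516.2 ms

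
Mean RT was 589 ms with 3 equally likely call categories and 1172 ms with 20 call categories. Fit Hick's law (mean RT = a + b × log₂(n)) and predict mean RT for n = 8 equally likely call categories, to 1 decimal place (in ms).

890.4 ms

With log₂ n on the abscissa the relation is linear; from the two conditions:
  b = (1172 − 589) / (log₂ 20 − log₂ 3) = 583 / (4.3219 − 1.5850) = 213.010 ms/bit
  a = 589 − 213.010 × 1.5850 = 251.388 ms
Then RT(8) = 251.388 + 213.010 × log₂ 8 = 251.388 + 213.010 × 3 ≈ 890.417 ms.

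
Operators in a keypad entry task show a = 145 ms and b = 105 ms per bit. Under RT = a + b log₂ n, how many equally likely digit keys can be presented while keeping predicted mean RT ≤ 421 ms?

Set 145 + 105·log₂ n ≤ 421 → log₂ n ≤ (421 − 145)/105 = 2.6286.
So n ≤ 2^2.6286 = 6.184; the largest integer n is 6.

6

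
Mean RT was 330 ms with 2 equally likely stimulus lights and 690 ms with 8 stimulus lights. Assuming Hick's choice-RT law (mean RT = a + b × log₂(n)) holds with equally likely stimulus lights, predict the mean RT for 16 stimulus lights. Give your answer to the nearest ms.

870 ms

With log₂ n on the abscissa the relation is linear; from the two conditions:
  b = (690 − 330) / (log₂ 8 − log₂ 2) = 360 / (3 − 1) = 180 ms/bit
  a = 330 − 180 × 1 = 150 ms
Then RT(16) = 150 + 180 × log₂ 16 = 150 + 180 × 4 ≈ 870.000 ms.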